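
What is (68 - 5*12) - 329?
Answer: -321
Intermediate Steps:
(68 - 5*12) - 329 = (68 - 60) - 329 = 8 - 329 = -321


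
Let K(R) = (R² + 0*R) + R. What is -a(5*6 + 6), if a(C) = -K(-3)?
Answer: 6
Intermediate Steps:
K(R) = R + R² (K(R) = (R² + 0) + R = R² + R = R + R²)
a(C) = -6 (a(C) = -(-3)*(1 - 3) = -(-3)*(-2) = -1*6 = -6)
-a(5*6 + 6) = -1*(-6) = 6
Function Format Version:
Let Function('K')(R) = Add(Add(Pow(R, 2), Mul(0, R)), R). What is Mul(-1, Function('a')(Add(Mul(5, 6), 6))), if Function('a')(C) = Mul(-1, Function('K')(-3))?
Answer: 6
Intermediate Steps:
Function('K')(R) = Add(R, Pow(R, 2)) (Function('K')(R) = Add(Add(Pow(R, 2), 0), R) = Add(Pow(R, 2), R) = Add(R, Pow(R, 2)))
Function('a')(C) = -6 (Function('a')(C) = Mul(-1, Mul(-3, Add(1, -3))) = Mul(-1, Mul(-3, -2)) = Mul(-1, 6) = -6)
Mul(-1, Function('a')(Add(Mul(5, 6), 6))) = Mul(-1, -6) = 6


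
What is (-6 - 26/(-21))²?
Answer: 10000/441 ≈ 22.676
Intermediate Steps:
(-6 - 26/(-21))² = (-6 - 26*(-1/21))² = (-6 + 26/21)² = (-100/21)² = 10000/441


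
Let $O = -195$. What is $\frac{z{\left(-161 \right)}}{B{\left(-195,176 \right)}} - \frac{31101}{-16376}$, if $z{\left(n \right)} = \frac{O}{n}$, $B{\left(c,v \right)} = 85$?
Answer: $\frac{3728787}{1948744} \approx 1.9134$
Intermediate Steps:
$z{\left(n \right)} = - \frac{195}{n}$
$\frac{z{\left(-161 \right)}}{B{\left(-195,176 \right)}} - \frac{31101}{-16376} = \frac{\left(-195\right) \frac{1}{-161}}{85} - \frac{31101}{-16376} = \left(-195\right) \left(- \frac{1}{161}\right) \frac{1}{85} - - \frac{31101}{16376} = \frac{195}{161} \cdot \frac{1}{85} + \frac{31101}{16376} = \frac{39}{2737} + \frac{31101}{16376} = \frac{3728787}{1948744}$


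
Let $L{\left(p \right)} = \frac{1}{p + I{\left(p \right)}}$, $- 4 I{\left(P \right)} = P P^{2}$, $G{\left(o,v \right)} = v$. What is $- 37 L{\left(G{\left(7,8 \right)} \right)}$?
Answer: $\frac{37}{120} \approx 0.30833$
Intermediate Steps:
$I{\left(P \right)} = - \frac{P^{3}}{4}$ ($I{\left(P \right)} = - \frac{P P^{2}}{4} = - \frac{P^{3}}{4}$)
$L{\left(p \right)} = \frac{1}{p - \frac{p^{3}}{4}}$
$- 37 L{\left(G{\left(7,8 \right)} \right)} = - 37 \left(- \frac{4}{8 \left(-4 + 8^{2}\right)}\right) = - 37 \left(\left(-4\right) \frac{1}{8} \frac{1}{-4 + 64}\right) = - 37 \left(\left(-4\right) \frac{1}{8} \cdot \frac{1}{60}\right) = \left(-37\right) \left(- \frac{1}{120}\right) = \frac{37}{120}$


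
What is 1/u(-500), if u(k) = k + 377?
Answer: -1/123 ≈ -0.0081301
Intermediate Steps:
u(k) = 377 + k
1/u(-500) = 1/(377 - 500) = 1/(-123) = -1/123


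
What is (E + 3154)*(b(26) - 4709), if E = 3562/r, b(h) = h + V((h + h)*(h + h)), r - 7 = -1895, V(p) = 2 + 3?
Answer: -6959916705/472 ≈ -1.4746e+7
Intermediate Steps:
V(p) = 5
r = -1888 (r = 7 - 1895 = -1888)
b(h) = 5 + h (b(h) = h + 5 = 5 + h)
E = -1781/944 (E = 3562/(-1888) = 3562*(-1/1888) = -1781/944 ≈ -1.8867)
(E + 3154)*(b(26) - 4709) = (-1781/944 + 3154)*((5 + 26) - 4709) = 2975595*(31 - 4709)/944 = (2975595/944)*(-4678) = -6959916705/472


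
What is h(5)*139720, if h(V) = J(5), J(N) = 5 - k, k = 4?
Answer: 139720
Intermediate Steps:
J(N) = 1 (J(N) = 5 - 1*4 = 5 - 4 = 1)
h(V) = 1
h(5)*139720 = 1*139720 = 139720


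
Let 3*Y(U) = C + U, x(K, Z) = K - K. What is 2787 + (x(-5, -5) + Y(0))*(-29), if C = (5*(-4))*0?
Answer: 2787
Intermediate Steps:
C = 0 (C = -20*0 = 0)
x(K, Z) = 0
Y(U) = U/3 (Y(U) = (0 + U)/3 = U/3)
2787 + (x(-5, -5) + Y(0))*(-29) = 2787 + (0 + (1/3)*0)*(-29) = 2787 + (0 + 0)*(-29) = 2787 + 0*(-29) = 2787 + 0 = 2787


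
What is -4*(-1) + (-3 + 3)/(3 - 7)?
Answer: 4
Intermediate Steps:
-4*(-1) + (-3 + 3)/(3 - 7) = 4 + 0/(-4) = 4 + 0*(-¼) = 4 + 0 = 4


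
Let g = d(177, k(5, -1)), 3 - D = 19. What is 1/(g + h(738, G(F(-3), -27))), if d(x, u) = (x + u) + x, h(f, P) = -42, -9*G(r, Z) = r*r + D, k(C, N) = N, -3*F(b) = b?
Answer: 1/311 ≈ 0.0032154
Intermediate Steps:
D = -16 (D = 3 - 1*19 = 3 - 19 = -16)
F(b) = -b/3
G(r, Z) = 16/9 - r²/9 (G(r, Z) = -(r*r - 16)/9 = -(r² - 16)/9 = -(-16 + r²)/9 = 16/9 - r²/9)
d(x, u) = u + 2*x (d(x, u) = (u + x) + x = u + 2*x)
g = 353 (g = -1 + 2*177 = -1 + 354 = 353)
1/(g + h(738, G(F(-3), -27))) = 1/(353 - 42) = 1/311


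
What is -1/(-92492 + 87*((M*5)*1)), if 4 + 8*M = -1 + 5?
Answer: 1/92492 ≈ 1.0812e-5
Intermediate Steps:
M = 0 (M = -½ + (-1 + 5)/8 = -½ + (⅛)*4 = -½ + ½ = 0)
-1/(-92492 + 87*((M*5)*1)) = -1/(-92492 + 87*((0*5)*1)) = -1/(-92492 + 87*(0*1)) = -1/(-92492 + 87*0) = -1/(-92492 + 0) = -1/(-92492) = -1*(-1/92492) = 1/92492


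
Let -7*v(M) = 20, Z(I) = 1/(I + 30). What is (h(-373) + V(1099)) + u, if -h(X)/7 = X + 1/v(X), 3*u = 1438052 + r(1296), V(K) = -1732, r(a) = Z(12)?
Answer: 605092477/1260 ≈ 4.8023e+5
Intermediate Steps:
Z(I) = 1/(30 + I)
r(a) = 1/42 (r(a) = 1/(30 + 12) = 1/42)
v(M) = -20/7 (v(M) = -⅐*20 = -20/7)
u = 60398185/126 (u = (1438052 + 1/42)/3 = (⅓)*(60398185/42) = 60398185/126 ≈ 4.7935e+5)
h(X) = 49/20 - 7*X (h(X) = -7*(X + 1/(-20/7)) = -7*(X - 7/20) = -7*(-7/20 + X) = 49/20 - 7*X)
(h(-373) + V(1099)) + u = ((49/20 - 7*(-373)) - 1732) + 60398185/126 = ((49/20 + 2611) - 1732) + 60398185/126 = (52269/20 - 1732) + 60398185/126 = 17629/20 + 60398185/126 = 605092477/1260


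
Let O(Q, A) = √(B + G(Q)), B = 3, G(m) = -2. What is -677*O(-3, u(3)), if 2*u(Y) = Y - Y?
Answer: -677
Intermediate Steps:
u(Y) = 0 (u(Y) = (Y - Y)/2 = (½)*0 = 0)
O(Q, A) = 1 (O(Q, A) = √(3 - 2) = √1 = 1)
-677*O(-3, u(3)) = -677*1 = -677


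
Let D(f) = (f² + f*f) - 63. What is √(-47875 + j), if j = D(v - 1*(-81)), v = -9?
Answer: 17*I*√130 ≈ 193.83*I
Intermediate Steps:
D(f) = -63 + 2*f² (D(f) = (f² + f²) - 63 = 2*f² - 63 = -63 + 2*f²)
j = 10305 (j = -63 + 2*(-9 - 1*(-81))² = -63 + 2*(-9 + 81)² = -63 + 2*72² = -63 + 2*5184 = -63 + 10368 = 10305)
√(-47875 + j) = √(-47875 + 10305) = √(-37570) = 17*I*√130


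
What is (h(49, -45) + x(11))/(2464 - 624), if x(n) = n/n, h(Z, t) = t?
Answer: -11/460 ≈ -0.023913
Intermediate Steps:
x(n) = 1
(h(49, -45) + x(11))/(2464 - 624) = (-45 + 1)/(2464 - 624) = -44/1840 = -44*1/1840 = -11/460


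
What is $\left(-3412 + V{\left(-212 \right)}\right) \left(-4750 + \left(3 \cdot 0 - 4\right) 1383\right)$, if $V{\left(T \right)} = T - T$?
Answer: $35082184$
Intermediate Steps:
$V{\left(T \right)} = 0$
$\left(-3412 + V{\left(-212 \right)}\right) \left(-4750 + \left(3 \cdot 0 - 4\right) 1383\right) = \left(-3412 + 0\right) \left(-4750 + \left(3 \cdot 0 - 4\right) 1383\right) = - 3412 \left(-4750 + \left(0 - 4\right) 1383\right) = - 3412 \left(-4750 - 5532\right) = \left(-3412\right) \left(-10282\right) = 35082184$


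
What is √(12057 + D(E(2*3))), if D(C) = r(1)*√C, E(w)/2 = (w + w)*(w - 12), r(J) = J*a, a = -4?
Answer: √(12057 - 48*I) ≈ 109.8 - 0.2186*I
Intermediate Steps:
r(J) = -4*J (r(J) = J*(-4) = -4*J)
E(w) = 4*w*(-12 + w) (E(w) = 2*((w + w)*(w - 12)) = 2*((2*w)*(-12 + w)) = 2*(2*w*(-12 + w)) = 4*w*(-12 + w))
D(C) = -4*√C (D(C) = (-4*1)*√C = -4*√C)
√(12057 + D(E(2*3))) = √(12057 - 4*12*I) = √(12057 - 48*I)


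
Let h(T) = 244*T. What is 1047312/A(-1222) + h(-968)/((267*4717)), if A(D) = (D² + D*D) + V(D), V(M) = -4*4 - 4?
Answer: 51135569396/313447918881 ≈ 0.16314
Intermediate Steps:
V(M) = -20 (V(M) = -16 - 4 = -20)
A(D) = -20 + 2*D² (A(D) = (D² + D*D) - 20 = (D² + D²) - 20 = 2*D² - 20 = -20 + 2*D²)
1047312/A(-1222) + h(-968)/((267*4717)) = 1047312/(-20 + 2*(-1222)²) + (244*(-968))/((267*4717)) = 1047312/(-20 + 2*1493284) - 236192/1259439 = 1047312/(-20 + 2986568) - 236192*1/1259439 = 1047312/2986548 - 236192/1259439 = 1047312*(1/2986548) - 236192/1259439 = 87276/248879 - 236192/1259439 = 51135569396/313447918881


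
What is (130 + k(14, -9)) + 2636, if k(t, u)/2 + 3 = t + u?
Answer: 2770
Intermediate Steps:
k(t, u) = -6 + 2*t + 2*u (k(t, u) = -6 + 2*(t + u) = -6 + (2*t + 2*u) = -6 + 2*t + 2*u)
(130 + k(14, -9)) + 2636 = (130 + (-6 + 2*14 + 2*(-9))) + 2636 = (130 + (-6 + 28 - 18)) + 2636 = (130 + 4) + 2636 = 134 + 2636 = 2770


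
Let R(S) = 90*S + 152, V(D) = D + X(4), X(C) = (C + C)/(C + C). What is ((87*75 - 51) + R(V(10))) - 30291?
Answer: -22675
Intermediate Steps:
X(C) = 1 (X(C) = (2*C)/((2*C)) = (2*C)*(1/(2*C)) = 1)
V(D) = 1 + D (V(D) = D + 1 = 1 + D)
R(S) = 152 + 90*S
((87*75 - 51) + R(V(10))) - 30291 = ((87*75 - 51) + (152 + 90*(1 + 10))) - 30291 = ((6525 - 51) + (152 + 90*11)) - 30291 = (6474 + (152 + 990)) - 30291 = (6474 + 1142) - 30291 = 7616 - 30291 = -22675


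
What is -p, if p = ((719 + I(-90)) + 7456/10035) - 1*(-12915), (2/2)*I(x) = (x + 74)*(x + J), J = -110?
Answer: -168936646/10035 ≈ -16835.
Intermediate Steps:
I(x) = (-110 + x)*(74 + x) (I(x) = (x + 74)*(x - 110) = (74 + x)*(-110 + x) = (-110 + x)*(74 + x))
p = 168936646/10035 (p = ((719 + (-8140 + (-90)² - 36*(-90))) + 7456/10035) - 1*(-12915) = ((719 + (-8140 + 8100 + 3240)) + 7456*(1/10035)) + 12915 = ((719 + 3200) + 7456/10035) + 12915 = (3919 + 7456/10035) + 12915 = 39334621/10035 + 12915 = 168936646/10035 ≈ 16835.)
-p = -1*168936646/10035 = -168936646/10035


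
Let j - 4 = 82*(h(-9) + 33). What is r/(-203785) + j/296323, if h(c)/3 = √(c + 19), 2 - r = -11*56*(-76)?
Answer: 272157024/1139361935 + 246*√10/296323 ≈ 0.24149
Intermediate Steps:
r = -46814 (r = 2 - (-11*56)*(-76) = 2 - (-616)*(-76) = 2 - 1*46816 = 2 - 46816 = -46814)
h(c) = 3*√(19 + c) (h(c) = 3*√(c + 19) = 3*√(19 + c))
j = 2710 + 246*√10 (j = 4 + 82*(3*√(19 - 9) + 33) = 4 + 82*(3*√10 + 33) = 4 + 82*(33 + 3*√10) = 4 + (2706 + 246*√10) = 2710 + 246*√10 ≈ 3487.9)
r/(-203785) + j/296323 = -46814/(-203785) + (2710 + 246*√10)/296323 = -46814*(-1/203785) + (2710 + 246*√10)*(1/296323) = 46814/203785 + (2710/296323 + 246*√10/296323) = 272157024/1139361935 + 246*√10/296323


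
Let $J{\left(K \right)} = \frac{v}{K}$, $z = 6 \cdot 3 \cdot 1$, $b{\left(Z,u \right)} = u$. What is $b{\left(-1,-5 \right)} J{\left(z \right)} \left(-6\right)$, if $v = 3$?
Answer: $5$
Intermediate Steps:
$z = 18$ ($z = 18 \cdot 1 = 18$)
$J{\left(K \right)} = \frac{3}{K}$
$b{\left(-1,-5 \right)} J{\left(z \right)} \left(-6\right) = - 5 \cdot \frac{3}{18} \left(-6\right) = - 5 \cdot 3 \cdot \frac{1}{18} \left(-6\right) = \left(-5\right) \frac{1}{6} \left(-6\right) = \left(- \frac{5}{6}\right) \left(-6\right) = 5$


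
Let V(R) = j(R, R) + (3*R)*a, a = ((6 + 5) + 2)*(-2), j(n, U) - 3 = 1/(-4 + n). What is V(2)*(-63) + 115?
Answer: 19571/2 ≈ 9785.5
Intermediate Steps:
j(n, U) = 3 + 1/(-4 + n)
a = -26 (a = (11 + 2)*(-2) = 13*(-2) = -26)
V(R) = -78*R + (-11 + 3*R)/(-4 + R) (V(R) = (-11 + 3*R)/(-4 + R) + (3*R)*(-26) = (-11 + 3*R)/(-4 + R) - 78*R = -78*R + (-11 + 3*R)/(-4 + R))
V(2)*(-63) + 115 = ((-11 - 78*2**2 + 315*2)/(-4 + 2))*(-63) + 115 = ((-11 - 78*4 + 630)/(-2))*(-63) + 115 = -(-11 - 312 + 630)/2*(-63) + 115 = -1/2*307*(-63) + 115 = -307/2*(-63) + 115 = 19341/2 + 115 = 19571/2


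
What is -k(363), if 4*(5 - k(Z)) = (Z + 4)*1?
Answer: 347/4 ≈ 86.750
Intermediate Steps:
k(Z) = 4 - Z/4 (k(Z) = 5 - (Z + 4)/4 = 5 - (4 + Z)/4 = 5 + (-1 - Z/4) = 4 - Z/4)
-k(363) = -(4 - ¼*363) = -(4 - 363/4) = -1*(-347/4) = 347/4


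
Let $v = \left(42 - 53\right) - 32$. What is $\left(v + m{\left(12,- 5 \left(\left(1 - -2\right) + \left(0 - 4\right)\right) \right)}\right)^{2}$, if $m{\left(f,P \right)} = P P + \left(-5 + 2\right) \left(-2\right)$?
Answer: $144$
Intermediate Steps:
$v = -43$ ($v = -11 - 32 = -43$)
$m{\left(f,P \right)} = 6 + P^{2}$ ($m{\left(f,P \right)} = P^{2} - -6 = P^{2} + 6 = 6 + P^{2}$)
$\left(v + m{\left(12,- 5 \left(\left(1 - -2\right) + \left(0 - 4\right)\right) \right)}\right)^{2} = \left(-43 + \left(6 + \left(- 5 \left(\left(1 - -2\right) + \left(0 - 4\right)\right)\right)^{2}\right)\right)^{2} = \left(-43 + \left(6 + \left(- 5 \left(\left(1 + 2\right) + \left(0 - 4\right)\right)\right)^{2}\right)\right)^{2} = \left(-43 + \left(6 + \left(- 5 \left(3 - 4\right)\right)^{2}\right)\right)^{2} = \left(-43 + \left(6 + \left(\left(-5\right) \left(-1\right)\right)^{2}\right)\right)^{2} = \left(-43 + \left(6 + 5^{2}\right)\right)^{2} = \left(-43 + \left(6 + 25\right)\right)^{2} = \left(-43 + 31\right)^{2} = \left(-12\right)^{2} = 144$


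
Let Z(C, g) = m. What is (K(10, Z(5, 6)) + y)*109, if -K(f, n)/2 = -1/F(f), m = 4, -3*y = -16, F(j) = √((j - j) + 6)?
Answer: 1744/3 + 109*√6/3 ≈ 670.33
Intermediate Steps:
F(j) = √6 (F(j) = √(0 + 6) = √6)
y = 16/3 (y = -⅓*(-16) = 16/3 ≈ 5.3333)
Z(C, g) = 4
K(f, n) = √6/3 (K(f, n) = -(-2)/(√6) = -(-2)*√6/6 = -(-1)*√6/3 = √6/3)
(K(10, Z(5, 6)) + y)*109 = (√6/3 + 16/3)*109 = (16/3 + √6/3)*109 = 1744/3 + 109*√6/3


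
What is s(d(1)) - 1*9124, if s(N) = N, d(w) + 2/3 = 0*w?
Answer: -27374/3 ≈ -9124.7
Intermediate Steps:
d(w) = -⅔ (d(w) = -⅔ + 0*w = -⅔ + 0 = -⅔)
s(d(1)) - 1*9124 = -⅔ - 1*9124 = -⅔ - 9124 = -27374/3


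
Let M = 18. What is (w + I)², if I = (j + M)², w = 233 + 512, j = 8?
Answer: 2019241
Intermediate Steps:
w = 745
I = 676 (I = (8 + 18)² = 26² = 676)
(w + I)² = (745 + 676)² = 1421² = 2019241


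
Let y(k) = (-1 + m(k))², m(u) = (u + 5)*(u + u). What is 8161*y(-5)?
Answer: 8161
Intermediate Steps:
m(u) = 2*u*(5 + u) (m(u) = (5 + u)*(2*u) = 2*u*(5 + u))
y(k) = (-1 + 2*k*(5 + k))²
8161*y(-5) = 8161*(-1 + 2*(-5)*(5 - 5))² = 8161*(-1 + 2*(-5)*0)² = 8161*(-1 + 0)² = 8161*(-1)² = 8161*1 = 8161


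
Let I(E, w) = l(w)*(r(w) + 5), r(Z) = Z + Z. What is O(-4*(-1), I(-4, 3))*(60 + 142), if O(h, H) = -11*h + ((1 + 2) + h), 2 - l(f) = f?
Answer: -7474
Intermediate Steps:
l(f) = 2 - f
r(Z) = 2*Z
I(E, w) = (2 - w)*(5 + 2*w) (I(E, w) = (2 - w)*(2*w + 5) = (2 - w)*(5 + 2*w))
O(h, H) = 3 - 10*h (O(h, H) = -11*h + (3 + h) = 3 - 10*h)
O(-4*(-1), I(-4, 3))*(60 + 142) = (3 - (-40)*(-1))*(60 + 142) = (3 - 10*4)*202 = (3 - 40)*202 = -37*202 = -7474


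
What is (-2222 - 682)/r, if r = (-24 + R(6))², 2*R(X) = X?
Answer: -968/147 ≈ -6.5850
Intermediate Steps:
R(X) = X/2
r = 441 (r = (-24 + (½)*6)² = (-24 + 3)² = (-21)² = 441)
(-2222 - 682)/r = (-2222 - 682)/441 = -2904*1/441 = -968/147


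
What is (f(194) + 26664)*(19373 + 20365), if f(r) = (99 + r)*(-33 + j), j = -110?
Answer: -605408430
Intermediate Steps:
f(r) = -14157 - 143*r (f(r) = (99 + r)*(-33 - 110) = (99 + r)*(-143) = -14157 - 143*r)
(f(194) + 26664)*(19373 + 20365) = ((-14157 - 143*194) + 26664)*(19373 + 20365) = ((-14157 - 27742) + 26664)*39738 = (-41899 + 26664)*39738 = -15235*39738 = -605408430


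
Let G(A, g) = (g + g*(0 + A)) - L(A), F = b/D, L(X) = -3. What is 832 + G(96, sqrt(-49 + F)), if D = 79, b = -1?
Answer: 835 + 4268*I*sqrt(158)/79 ≈ 835.0 + 679.09*I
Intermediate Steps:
F = -1/79 ≈ -0.012658
G(A, g) = 3 + g + A*g (G(A, g) = (g + g*(0 + A)) - 1*(-3) = (g + g*A) + 3 = (g + A*g) + 3 = 3 + g + A*g)
832 + G(96, sqrt(-49 + F)) = 832 + (3 + sqrt(-49 - 1/79) + 96*sqrt(-49 - 1/79)) = 832 + (3 + sqrt(-3872/79) + 96*sqrt(-3872/79)) = 832 + (3 + 44*I*sqrt(158)/79 + 96*(44*I*sqrt(158)/79)) = 832 + (3 + 44*I*sqrt(158)/79 + 4224*I*sqrt(158)/79) = 832 + (3 + 4268*I*sqrt(158)/79) = 835 + 4268*I*sqrt(158)/79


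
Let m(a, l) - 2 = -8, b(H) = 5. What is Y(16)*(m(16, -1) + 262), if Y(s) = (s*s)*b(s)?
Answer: 327680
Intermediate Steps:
m(a, l) = -6 (m(a, l) = 2 - 8 = -6)
Y(s) = 5*s² (Y(s) = (s*s)*5 = s²*5 = 5*s²)
Y(16)*(m(16, -1) + 262) = (5*16²)*(-6 + 262) = (5*256)*256 = 1280*256 = 327680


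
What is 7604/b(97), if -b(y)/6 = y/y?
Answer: -3802/3 ≈ -1267.3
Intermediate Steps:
b(y) = -6 (b(y) = -6*y/y = -6*1 = -6)
7604/b(97) = 7604/(-6) = 7604*(-⅙) = -3802/3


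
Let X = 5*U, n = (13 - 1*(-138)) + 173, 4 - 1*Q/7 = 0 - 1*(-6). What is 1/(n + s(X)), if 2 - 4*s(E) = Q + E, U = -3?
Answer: 4/1327 ≈ 0.0030143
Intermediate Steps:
Q = -14 (Q = 28 - 7*(0 - 1*(-6)) = 28 - 7*(0 + 6) = 28 - 7*6 = 28 - 42 = -14)
n = 324 (n = (13 + 138) + 173 = 151 + 173 = 324)
X = -15 (X = 5*(-3) = -15)
s(E) = 4 - E/4 (s(E) = 1/2 - (-14 + E)/4 = 1/2 + (7/2 - E/4) = 4 - E/4)
1/(n + s(X)) = 1/(324 + (4 - 1/4*(-15))) = 1/(324 + (4 + 15/4)) = 1/(324 + 31/4) = 1/(1327/4) = 4/1327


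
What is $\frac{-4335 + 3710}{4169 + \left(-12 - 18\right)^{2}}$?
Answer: $- \frac{625}{5069} \approx -0.1233$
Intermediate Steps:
$\frac{-4335 + 3710}{4169 + \left(-12 - 18\right)^{2}} = - \frac{625}{4169 + \left(-30\right)^{2}} = - \frac{625}{4169 + 900} = - \frac{625}{5069}$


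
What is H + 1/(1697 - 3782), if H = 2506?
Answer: 5225009/2085 ≈ 2506.0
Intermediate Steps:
H + 1/(1697 - 3782) = 2506 + 1/(1697 - 3782) = 2506 + 1/(-2085) = 2506 - 1/2085 = 5225009/2085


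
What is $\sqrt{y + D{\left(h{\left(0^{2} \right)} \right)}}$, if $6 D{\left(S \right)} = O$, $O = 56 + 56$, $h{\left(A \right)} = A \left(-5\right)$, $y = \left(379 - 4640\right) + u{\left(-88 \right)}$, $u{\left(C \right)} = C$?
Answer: $\frac{i \sqrt{38973}}{3} \approx 65.805 i$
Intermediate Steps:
$y = -4349$ ($y = \left(379 - 4640\right) - 88 = -4261 - 88 = -4349$)
$h{\left(A \right)} = - 5 A$
$O = 112$
$D{\left(S \right)} = \frac{56}{3}$ ($D{\left(S \right)} = \frac{1}{6} \cdot 112 = \frac{56}{3}$)
$\sqrt{y + D{\left(h{\left(0^{2} \right)} \right)}} = \sqrt{-4349 + \frac{56}{3}} = \sqrt{- \frac{12991}{3}} = \frac{i \sqrt{38973}}{3}$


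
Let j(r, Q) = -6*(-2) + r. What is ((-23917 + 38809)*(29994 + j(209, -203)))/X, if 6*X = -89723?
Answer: -2699770680/89723 ≈ -30090.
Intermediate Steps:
j(r, Q) = 12 + r
X = -89723/6 (X = (⅙)*(-89723) = -89723/6 ≈ -14954.)
((-23917 + 38809)*(29994 + j(209, -203)))/X = ((-23917 + 38809)*(29994 + (12 + 209)))/(-89723/6) = (14892*(29994 + 221))*(-6/89723) = (14892*30215)*(-6/89723) = 449961780*(-6/89723) = -2699770680/89723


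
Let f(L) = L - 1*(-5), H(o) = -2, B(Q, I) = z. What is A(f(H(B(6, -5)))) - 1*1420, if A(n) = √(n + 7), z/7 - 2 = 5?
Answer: -1420 + √10 ≈ -1416.8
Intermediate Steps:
z = 49 (z = 14 + 7*5 = 14 + 35 = 49)
B(Q, I) = 49
f(L) = 5 + L (f(L) = L + 5 = 5 + L)
A(n) = √(7 + n)
A(f(H(B(6, -5)))) - 1*1420 = √(7 + (5 - 2)) - 1*1420 = √(7 + 3) - 1420 = √10 - 1420 = -1420 + √10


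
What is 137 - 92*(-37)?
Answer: 3541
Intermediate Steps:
137 - 92*(-37) = 137 + 3404 = 3541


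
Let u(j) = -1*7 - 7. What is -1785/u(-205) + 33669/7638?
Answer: 167919/1273 ≈ 131.91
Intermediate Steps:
u(j) = -14 (u(j) = -7 - 7 = -14)
-1785/u(-205) + 33669/7638 = -1785/(-14) + 33669/7638 = -1785*(-1/14) + 33669*(1/7638) = 255/2 + 11223/2546 = 167919/1273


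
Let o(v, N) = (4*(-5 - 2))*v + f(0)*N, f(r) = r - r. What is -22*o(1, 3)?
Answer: 616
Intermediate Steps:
f(r) = 0
o(v, N) = -28*v (o(v, N) = (4*(-5 - 2))*v + 0*N = (4*(-7))*v + 0 = -28*v + 0 = -28*v)
-22*o(1, 3) = -(-616) = -22*(-28) = 616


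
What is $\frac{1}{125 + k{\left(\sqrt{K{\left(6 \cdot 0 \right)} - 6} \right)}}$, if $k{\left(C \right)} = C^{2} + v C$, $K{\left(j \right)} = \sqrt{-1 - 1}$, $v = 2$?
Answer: $\frac{1}{119 + 2 \sqrt{-6 + i \sqrt{2}} + i \sqrt{2}} \approx 0.0083396 - 0.00044264 i$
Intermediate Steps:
$K{\left(j \right)} = i \sqrt{2}$ ($K{\left(j \right)} = \sqrt{-2} = i \sqrt{2}$)
$k{\left(C \right)} = C^{2} + 2 C$
$\frac{1}{125 + k{\left(\sqrt{K{\left(6 \cdot 0 \right)} - 6} \right)}} = \frac{1}{125 + \sqrt{i \sqrt{2} - 6} \left(2 + \sqrt{i \sqrt{2} - 6}\right)} = \frac{1}{125 + \sqrt{-6 + i \sqrt{2}} \left(2 + \sqrt{-6 + i \sqrt{2}}\right)}$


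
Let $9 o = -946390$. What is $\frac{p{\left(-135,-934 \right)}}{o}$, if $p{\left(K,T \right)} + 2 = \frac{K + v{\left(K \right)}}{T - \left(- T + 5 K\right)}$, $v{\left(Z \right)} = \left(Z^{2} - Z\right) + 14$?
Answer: $\frac{37125}{225808654} \approx 0.00016441$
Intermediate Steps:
$o = - \frac{946390}{9}$ ($o = \frac{1}{9} \left(-946390\right) = - \frac{946390}{9} \approx -1.0515 \cdot 10^{5}$)
$v{\left(Z \right)} = 14 + Z^{2} - Z$
$p{\left(K,T \right)} = -2 + \frac{14 + K^{2}}{- 5 K + 2 T}$ ($p{\left(K,T \right)} = -2 + \frac{K + \left(14 + K^{2} - K\right)}{T - \left(- T + 5 K\right)} = -2 + \frac{14 + K^{2}}{- 5 K + 2 T}$)
$\frac{p{\left(-135,-934 \right)}}{o} = \frac{\frac{1}{\left(-2\right) \left(-934\right) + 5 \left(-135\right)} \left(-14 - \left(-135\right)^{2} - -1350 + 4 \left(-934\right)\right)}{- \frac{946390}{9}} = \frac{-14 - 18225 + 1350 - 3736}{1868 - 675} \left(- \frac{9}{946390}\right) = \frac{-14 - 18225 + 1350 - 3736}{1193} \left(- \frac{9}{946390}\right) = \frac{1}{1193} \left(-20625\right) \left(- \frac{9}{946390}\right) = \left(- \frac{20625}{1193}\right) \left(- \frac{9}{946390}\right) = \frac{37125}{225808654}$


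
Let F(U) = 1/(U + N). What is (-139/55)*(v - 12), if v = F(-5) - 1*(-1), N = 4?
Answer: 1668/55 ≈ 30.327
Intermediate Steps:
F(U) = 1/(4 + U) (F(U) = 1/(U + 4) = 1/(4 + U))
v = 0 (v = 1/(4 - 5) - 1*(-1) = 1/(-1) + 1 = -1 + 1 = 0)
(-139/55)*(v - 12) = (-139/55)*(0 - 12) = -139*1/55*(-12) = -139/55*(-12) = 1668/55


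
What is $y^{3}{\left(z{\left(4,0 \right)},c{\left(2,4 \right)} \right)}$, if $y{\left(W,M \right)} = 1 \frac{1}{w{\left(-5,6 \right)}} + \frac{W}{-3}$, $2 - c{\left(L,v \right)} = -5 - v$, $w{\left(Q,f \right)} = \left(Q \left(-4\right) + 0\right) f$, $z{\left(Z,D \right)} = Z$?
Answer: $- \frac{148877}{64000} \approx -2.3262$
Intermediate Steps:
$w{\left(Q,f \right)} = - 4 Q f$ ($w{\left(Q,f \right)} = \left(- 4 Q + 0\right) f = - 4 Q f$)
$c{\left(L,v \right)} = 7 + v$ ($c{\left(L,v \right)} = 2 - \left(-5 - v\right) = 2 + \left(5 + v\right) = 7 + v$)
$y{\left(W,M \right)} = \frac{1}{120} - \frac{W}{3}$ ($y{\left(W,M \right)} = 1 \frac{1}{\left(-4\right) \left(-5\right) 6} + \frac{W}{-3} = 1 \cdot \frac{1}{120} + W \left(- \frac{1}{3}\right) = 1 \cdot \frac{1}{120} - \frac{W}{3} = \frac{1}{120} - \frac{W}{3}$)
$y^{3}{\left(z{\left(4,0 \right)},c{\left(2,4 \right)} \right)} = \left(\frac{1}{120} - \frac{4}{3}\right)^{3} = \left(- \frac{53}{40}\right)^{3} = - \frac{148877}{64000}$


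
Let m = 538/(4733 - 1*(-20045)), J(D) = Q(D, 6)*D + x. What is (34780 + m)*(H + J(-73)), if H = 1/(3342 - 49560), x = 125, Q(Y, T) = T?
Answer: -6233351500150915/572594802 ≈ -1.0886e+7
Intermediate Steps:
J(D) = 125 + 6*D (J(D) = 6*D + 125 = 125 + 6*D)
m = 269/12389 (m = 538/(4733 + 20045) = 538/24778 = 538*(1/24778) = 269/12389 ≈ 0.021713)
H = -1/46218 (H = 1/(-46218) = -1/46218 ≈ -2.1637e-5)
(34780 + m)*(H + J(-73)) = (34780 + 269/12389)*(-1/46218 + (125 + 6*(-73))) = 430889689*(-1/46218 + (125 - 438))/12389 = 430889689*(-1/46218 - 313)/12389 = (430889689/12389)*(-14466235/46218) = -6233351500150915/572594802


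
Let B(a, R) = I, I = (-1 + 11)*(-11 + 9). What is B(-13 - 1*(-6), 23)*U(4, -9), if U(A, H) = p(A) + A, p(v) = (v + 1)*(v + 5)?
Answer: -980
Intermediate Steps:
p(v) = (1 + v)*(5 + v)
U(A, H) = 5 + A² + 7*A (U(A, H) = (5 + A² + 6*A) + A = 5 + A² + 7*A)
I = -20 (I = 10*(-2) = -20)
B(a, R) = -20
B(-13 - 1*(-6), 23)*U(4, -9) = -20*(5 + 4² + 7*4) = -20*(5 + 16 + 28) = -20*49 = -980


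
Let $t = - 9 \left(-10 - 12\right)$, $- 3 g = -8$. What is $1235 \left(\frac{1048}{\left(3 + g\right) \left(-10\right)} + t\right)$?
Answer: $\frac{3768726}{17} \approx 2.2169 \cdot 10^{5}$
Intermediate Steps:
$g = \frac{8}{3}$ ($g = \left(- \frac{1}{3}\right) \left(-8\right) = \frac{8}{3} \approx 2.6667$)
$t = 198$ ($t = \left(-9\right) \left(-22\right) = 198$)
$1235 \left(\frac{1048}{\left(3 + g\right) \left(-10\right)} + t\right) = 1235 \left(\frac{1048}{\left(3 + \frac{8}{3}\right) \left(-10\right)} + 198\right) = 1235 \left(\frac{1048}{\frac{17}{3} \left(-10\right)} + 198\right) = 1235 \left(\frac{1048}{- \frac{170}{3}} + 198\right) = 1235 \left(1048 \left(- \frac{3}{170}\right) + 198\right) = 1235 \left(- \frac{1572}{85} + 198\right) = 1235 \cdot \frac{15258}{85} = \frac{3768726}{17}$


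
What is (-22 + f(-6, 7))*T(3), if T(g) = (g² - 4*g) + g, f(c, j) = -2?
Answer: 0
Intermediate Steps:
T(g) = g² - 3*g
(-22 + f(-6, 7))*T(3) = (-22 - 2)*(3*(-3 + 3)) = -72*0 = -24*0 = 0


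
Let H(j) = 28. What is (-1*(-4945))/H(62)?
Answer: 4945/28 ≈ 176.61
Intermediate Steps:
(-1*(-4945))/H(62) = -1*(-4945)/28 = 4945*(1/28) = 4945/28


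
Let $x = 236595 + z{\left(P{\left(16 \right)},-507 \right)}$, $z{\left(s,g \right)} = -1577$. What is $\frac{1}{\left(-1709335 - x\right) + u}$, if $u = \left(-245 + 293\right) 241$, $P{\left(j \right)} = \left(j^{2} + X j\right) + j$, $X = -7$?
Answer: $- \frac{1}{1932785} \approx -5.1739 \cdot 10^{-7}$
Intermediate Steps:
$P{\left(j \right)} = j^{2} - 6 j$ ($P{\left(j \right)} = \left(j^{2} - 7 j\right) + j = j^{2} - 6 j$)
$u = 11568$ ($u = 48 \cdot 241 = 11568$)
$x = 235018$ ($x = 236595 - 1577 = 235018$)
$\frac{1}{\left(-1709335 - x\right) + u} = \frac{1}{\left(-1709335 - 235018\right) + 11568} = \frac{1}{-1944353 + 11568} = \frac{1}{-1932785} = - \frac{1}{1932785}$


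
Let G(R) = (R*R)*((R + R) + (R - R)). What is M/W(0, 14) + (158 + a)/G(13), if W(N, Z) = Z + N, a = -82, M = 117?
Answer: 257581/30758 ≈ 8.3744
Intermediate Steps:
W(N, Z) = N + Z
G(R) = 2*R³ (G(R) = R²*(2*R + 0) = R²*(2*R) = 2*R³)
M/W(0, 14) + (158 + a)/G(13) = 117/(0 + 14) + (158 - 82)/((2*13³)) = 117/14 + 76/((2*2197)) = 117*(1/14) + 76/4394 = 117/14 + 76*(1/4394) = 117/14 + 38/2197 = 257581/30758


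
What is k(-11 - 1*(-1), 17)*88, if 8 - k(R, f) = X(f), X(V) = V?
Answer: -792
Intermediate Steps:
k(R, f) = 8 - f
k(-11 - 1*(-1), 17)*88 = (8 - 1*17)*88 = (8 - 17)*88 = -9*88 = -792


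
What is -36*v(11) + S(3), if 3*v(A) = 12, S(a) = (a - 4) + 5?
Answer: -140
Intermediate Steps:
S(a) = 1 + a (S(a) = (-4 + a) + 5 = 1 + a)
v(A) = 4 (v(A) = (1/3)*12 = 4)
-36*v(11) + S(3) = -36*4 + (1 + 3) = -144 + 4 = -140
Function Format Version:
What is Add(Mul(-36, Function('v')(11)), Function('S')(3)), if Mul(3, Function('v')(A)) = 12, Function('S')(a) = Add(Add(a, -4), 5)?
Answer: -140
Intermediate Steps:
Function('S')(a) = Add(1, a) (Function('S')(a) = Add(Add(-4, a), 5) = Add(1, a))
Function('v')(A) = 4 (Function('v')(A) = Mul(Rational(1, 3), 12) = 4)
Add(Mul(-36, Function('v')(11)), Function('S')(3)) = Add(Mul(-36, 4), Add(1, 3)) = Add(-144, 4) = -140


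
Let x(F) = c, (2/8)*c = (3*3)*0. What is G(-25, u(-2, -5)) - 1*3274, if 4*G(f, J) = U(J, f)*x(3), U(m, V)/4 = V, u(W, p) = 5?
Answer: -3274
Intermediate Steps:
c = 0 (c = 4*((3*3)*0) = 4*(9*0) = 4*0 = 0)
U(m, V) = 4*V
x(F) = 0
G(f, J) = 0 (G(f, J) = ((4*f)*0)/4 = (¼)*0 = 0)
G(-25, u(-2, -5)) - 1*3274 = 0 - 1*3274 = 0 - 3274 = -3274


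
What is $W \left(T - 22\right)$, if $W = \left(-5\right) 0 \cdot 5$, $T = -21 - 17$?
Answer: $0$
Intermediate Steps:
$T = -38$ ($T = -21 - 17 = -38$)
$W = 0$ ($W = 0 \cdot 5 = 0$)
$W \left(T - 22\right) = 0 \left(-38 - 22\right) = 0 \left(-60\right) = 0$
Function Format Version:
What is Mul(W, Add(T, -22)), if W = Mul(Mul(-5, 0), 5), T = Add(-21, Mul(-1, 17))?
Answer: 0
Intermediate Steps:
T = -38 (T = Add(-21, -17) = -38)
W = 0 (W = Mul(0, 5) = 0)
Mul(W, Add(T, -22)) = Mul(0, Add(-38, -22)) = Mul(0, -60) = 0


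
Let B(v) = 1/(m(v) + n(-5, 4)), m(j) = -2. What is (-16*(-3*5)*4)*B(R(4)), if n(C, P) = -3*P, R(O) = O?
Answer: -480/7 ≈ -68.571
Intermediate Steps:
B(v) = -1/14 (B(v) = 1/(-2 - 3*4) = 1/(-2 - 12) = 1/(-14) = -1/14)
(-16*(-3*5)*4)*B(R(4)) = -16*(-3*5)*4*(-1/14) = -(-240)*4*(-1/14) = -16*(-60)*(-1/14) = 960*(-1/14) = -480/7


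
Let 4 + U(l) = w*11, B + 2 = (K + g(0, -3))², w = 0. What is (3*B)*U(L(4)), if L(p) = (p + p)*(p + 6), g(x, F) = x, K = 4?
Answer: -168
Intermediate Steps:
L(p) = 2*p*(6 + p) (L(p) = (2*p)*(6 + p) = 2*p*(6 + p))
B = 14 (B = -2 + (4 + 0)² = -2 + 4² = -2 + 16 = 14)
U(l) = -4 (U(l) = -4 + 0*11 = -4 + 0 = -4)
(3*B)*U(L(4)) = (3*14)*(-4) = 42*(-4) = -168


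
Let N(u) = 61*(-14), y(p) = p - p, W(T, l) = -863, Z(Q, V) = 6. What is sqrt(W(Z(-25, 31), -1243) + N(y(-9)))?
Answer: I*sqrt(1717) ≈ 41.437*I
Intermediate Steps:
y(p) = 0
N(u) = -854
sqrt(W(Z(-25, 31), -1243) + N(y(-9))) = sqrt(-863 - 854) = sqrt(-1717) = I*sqrt(1717)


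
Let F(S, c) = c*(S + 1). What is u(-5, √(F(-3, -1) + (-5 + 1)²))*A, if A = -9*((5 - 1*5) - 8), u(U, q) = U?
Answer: -360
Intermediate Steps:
F(S, c) = c*(1 + S)
A = 72 (A = -9*((5 - 5) - 8) = -9*(0 - 8) = -9*(-8) = 72)
u(-5, √(F(-3, -1) + (-5 + 1)²))*A = -5*72 = -360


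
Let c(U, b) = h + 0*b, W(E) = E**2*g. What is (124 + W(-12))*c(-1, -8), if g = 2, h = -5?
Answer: -2060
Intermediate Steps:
W(E) = 2*E**2 (W(E) = E**2*2 = 2*E**2)
c(U, b) = -5 (c(U, b) = -5 + 0*b = -5 + 0 = -5)
(124 + W(-12))*c(-1, -8) = (124 + 2*(-12)**2)*(-5) = (124 + 2*144)*(-5) = (124 + 288)*(-5) = 412*(-5) = -2060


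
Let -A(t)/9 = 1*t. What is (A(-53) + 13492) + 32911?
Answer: 46880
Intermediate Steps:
A(t) = -9*t
(A(-53) + 13492) + 32911 = (-9*(-53) + 13492) + 32911 = (477 + 13492) + 32911 = 13969 + 32911 = 46880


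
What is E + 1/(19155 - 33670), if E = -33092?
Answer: -480330381/14515 ≈ -33092.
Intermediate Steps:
E + 1/(19155 - 33670) = -33092 + 1/(19155 - 33670) = -33092 + 1/(-14515) = -33092 - 1/14515 = -480330381/14515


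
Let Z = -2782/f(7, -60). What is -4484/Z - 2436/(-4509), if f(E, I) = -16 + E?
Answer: -29198042/2090673 ≈ -13.966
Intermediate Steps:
Z = 2782/9 (Z = -2782/(-16 + 7) = -2782/(-9) = -2782*(-⅑) = 2782/9 ≈ 309.11)
-4484/Z - 2436/(-4509) = -4484/2782/9 - 2436/(-4509) = -4484*9/2782 - 2436*(-1/4509) = -20178/1391 + 812/1503 = -29198042/2090673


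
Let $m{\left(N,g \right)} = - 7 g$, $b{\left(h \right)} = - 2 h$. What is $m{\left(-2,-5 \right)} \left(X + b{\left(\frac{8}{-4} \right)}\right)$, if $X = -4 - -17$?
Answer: $595$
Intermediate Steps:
$X = 13$ ($X = -4 + 17 = 13$)
$m{\left(-2,-5 \right)} \left(X + b{\left(\frac{8}{-4} \right)}\right) = \left(-7\right) \left(-5\right) \left(13 - 2 \frac{8}{-4}\right) = 35 \left(13 - 2 \cdot 8 \left(- \frac{1}{4}\right)\right) = 35 \left(13 - -4\right) = 35 \left(13 + 4\right) = 35 \cdot 17 = 595$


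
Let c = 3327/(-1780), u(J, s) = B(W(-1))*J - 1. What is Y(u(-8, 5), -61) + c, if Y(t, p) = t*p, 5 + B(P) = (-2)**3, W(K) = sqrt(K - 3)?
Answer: -11187067/1780 ≈ -6284.9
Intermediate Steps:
W(K) = sqrt(-3 + K)
B(P) = -13 (B(P) = -5 + (-2)**3 = -5 - 8 = -13)
u(J, s) = -1 - 13*J (u(J, s) = -13*J - 1 = -1 - 13*J)
Y(t, p) = p*t
c = -3327/1780 (c = 3327*(-1/1780) = -3327/1780 ≈ -1.8691)
Y(u(-8, 5), -61) + c = -61*(-1 - 13*(-8)) - 3327/1780 = -61*(-1 + 104) - 3327/1780 = -61*103 - 3327/1780 = -6283 - 3327/1780 = -11187067/1780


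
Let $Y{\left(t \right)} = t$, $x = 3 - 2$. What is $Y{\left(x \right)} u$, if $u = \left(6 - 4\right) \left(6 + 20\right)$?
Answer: $52$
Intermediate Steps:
$x = 1$
$u = 52$ ($u = 2 \cdot 26 = 52$)
$Y{\left(x \right)} u = 1 \cdot 52 = 52$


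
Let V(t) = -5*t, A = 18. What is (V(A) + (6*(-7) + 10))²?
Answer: 14884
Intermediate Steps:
(V(A) + (6*(-7) + 10))² = (-5*18 + (6*(-7) + 10))² = (-90 + (-42 + 10))² = (-90 - 32)² = (-122)² = 14884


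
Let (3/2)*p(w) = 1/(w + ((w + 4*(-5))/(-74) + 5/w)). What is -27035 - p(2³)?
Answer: -210954697/7803 ≈ -27035.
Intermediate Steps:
p(w) = 2/(3*(10/37 + 5/w + 73*w/74)) (p(w) = 2/(3*(w + ((w + 4*(-5))/(-74) + 5/w))) = 2/(3*(w + ((w - 20)*(-1/74) + 5/w))) = 2/(3*(w + ((-20 + w)*(-1/74) + 5/w))) = 2/(3*(w + ((10/37 - w/74) + 5/w))) = 2/(3*(w + (10/37 + 5/w - w/74))) = 2/(3*(10/37 + 5/w + 73*w/74)))
-27035 - p(2³) = -27035 - 148*2³/(3*(370 + 20*2³ + 73*(2³)²)) = -27035 - 148*8/(3*(370 + 20*8 + 73*8²)) = -27035 - 148*8/(3*(370 + 160 + 73*64)) = -27035 - 148*8/(3*(370 + 160 + 4672)) = -27035 - 148*8/(3*5202) = -27035 - 1*592/7803 = -27035 - 592/7803 = -210954697/7803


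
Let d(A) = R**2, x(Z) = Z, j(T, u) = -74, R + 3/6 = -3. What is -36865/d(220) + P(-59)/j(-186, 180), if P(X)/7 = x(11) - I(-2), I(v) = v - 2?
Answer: -10917185/3626 ≈ -3010.8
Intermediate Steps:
R = -7/2 (R = -1/2 - 3 = -7/2 ≈ -3.5000)
I(v) = -2 + v
d(A) = 49/4 (d(A) = (-7/2)**2 = 49/4)
P(X) = 105 (P(X) = 7*(11 - (-2 - 2)) = 7*(11 - 1*(-4)) = 7*(11 + 4) = 7*15 = 105)
-36865/d(220) + P(-59)/j(-186, 180) = -36865/49/4 + 105/(-74) = -36865*4/49 + 105*(-1/74) = -147460/49 - 105/74 = -10917185/3626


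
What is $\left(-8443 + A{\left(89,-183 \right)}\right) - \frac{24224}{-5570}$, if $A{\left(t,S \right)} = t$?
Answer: $- \frac{23253778}{2785} \approx -8349.7$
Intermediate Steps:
$\left(-8443 + A{\left(89,-183 \right)}\right) - \frac{24224}{-5570} = \left(-8443 + 89\right) - \frac{24224}{-5570} = -8354 - - \frac{12112}{2785} = -8354 + \frac{12112}{2785} = - \frac{23253778}{2785}$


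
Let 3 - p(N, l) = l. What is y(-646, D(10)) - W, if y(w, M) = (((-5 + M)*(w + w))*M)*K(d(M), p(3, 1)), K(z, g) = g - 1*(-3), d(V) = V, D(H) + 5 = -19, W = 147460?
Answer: -4643620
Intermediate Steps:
p(N, l) = 3 - l
D(H) = -24 (D(H) = -5 - 19 = -24)
K(z, g) = 3 + g (K(z, g) = g + 3 = 3 + g)
y(w, M) = 10*M*w*(-5 + M) (y(w, M) = (((-5 + M)*(w + w))*M)*(3 + (3 - 1*1)) = (((-5 + M)*(2*w))*M)*(3 + (3 - 1)) = ((2*w*(-5 + M))*M)*(3 + 2) = (2*M*w*(-5 + M))*5 = 10*M*w*(-5 + M))
y(-646, D(10)) - W = 10*(-24)*(-646)*(-5 - 24) - 1*147460 = 10*(-24)*(-646)*(-29) - 147460 = -4496160 - 147460 = -4643620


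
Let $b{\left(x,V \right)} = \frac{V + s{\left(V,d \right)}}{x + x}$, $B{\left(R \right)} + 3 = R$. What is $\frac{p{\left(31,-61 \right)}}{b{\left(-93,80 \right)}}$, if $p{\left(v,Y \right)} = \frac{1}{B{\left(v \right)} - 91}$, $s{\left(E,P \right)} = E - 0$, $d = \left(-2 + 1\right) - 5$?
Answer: $\frac{31}{1680} \approx 0.018452$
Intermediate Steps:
$B{\left(R \right)} = -3 + R$
$d = -6$ ($d = -1 - 5 = -6$)
$s{\left(E,P \right)} = E$ ($s{\left(E,P \right)} = E + 0 = E$)
$b{\left(x,V \right)} = \frac{V}{x}$ ($b{\left(x,V \right)} = \frac{V + V}{x + x} = \frac{2 V}{2 x} = 2 V \frac{1}{2 x} = \frac{V}{x}$)
$p{\left(v,Y \right)} = \frac{1}{-94 + v}$ ($p{\left(v,Y \right)} = \frac{1}{\left(-3 + v\right) - 91} = \frac{1}{-94 + v}$)
$\frac{p{\left(31,-61 \right)}}{b{\left(-93,80 \right)}} = \frac{1}{\left(-94 + 31\right) \frac{80}{-93}} = \frac{1}{\left(-63\right) 80 \left(- \frac{1}{93}\right)} = - \frac{1}{63 \left(- \frac{80}{93}\right)} = \left(- \frac{1}{63}\right) \left(- \frac{93}{80}\right) = \frac{31}{1680}$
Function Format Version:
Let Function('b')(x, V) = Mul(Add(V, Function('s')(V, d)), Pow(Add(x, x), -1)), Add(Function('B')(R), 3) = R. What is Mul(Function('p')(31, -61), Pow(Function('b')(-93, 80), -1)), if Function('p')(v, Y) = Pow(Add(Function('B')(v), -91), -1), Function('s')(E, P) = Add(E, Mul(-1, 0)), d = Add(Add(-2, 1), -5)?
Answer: Rational(31, 1680) ≈ 0.018452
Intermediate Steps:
Function('B')(R) = Add(-3, R)
d = -6 (d = Add(-1, -5) = -6)
Function('s')(E, P) = E (Function('s')(E, P) = Add(E, 0) = E)
Function('b')(x, V) = Mul(V, Pow(x, -1)) (Function('b')(x, V) = Mul(Add(V, V), Pow(Add(x, x), -1)) = Mul(Mul(2, V), Pow(Mul(2, x), -1)) = Mul(Mul(2, V), Mul(Rational(1, 2), Pow(x, -1))) = Mul(V, Pow(x, -1)))
Function('p')(v, Y) = Pow(Add(-94, v), -1) (Function('p')(v, Y) = Pow(Add(Add(-3, v), -91), -1) = Pow(Add(-94, v), -1))
Mul(Function('p')(31, -61), Pow(Function('b')(-93, 80), -1)) = Mul(Pow(Add(-94, 31), -1), Pow(Mul(80, Pow(-93, -1)), -1)) = Mul(Pow(-63, -1), Pow(Mul(80, Rational(-1, 93)), -1)) = Mul(Rational(-1, 63), Pow(Rational(-80, 93), -1)) = Mul(Rational(-1, 63), Rational(-93, 80)) = Rational(31, 1680)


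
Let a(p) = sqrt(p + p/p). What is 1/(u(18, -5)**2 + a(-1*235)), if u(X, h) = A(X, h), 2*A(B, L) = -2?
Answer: 1/235 - 3*I*sqrt(26)/235 ≈ 0.0042553 - 0.065094*I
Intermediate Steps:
A(B, L) = -1 (A(B, L) = (1/2)*(-2) = -1)
u(X, h) = -1
a(p) = sqrt(1 + p) (a(p) = sqrt(p + 1) = sqrt(1 + p))
1/(u(18, -5)**2 + a(-1*235)) = 1/((-1)**2 + sqrt(1 - 1*235)) = 1/(1 + sqrt(1 - 235)) = 1/(1 + sqrt(-234)) = 1/(1 + 3*I*sqrt(26))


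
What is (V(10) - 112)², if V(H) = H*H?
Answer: 144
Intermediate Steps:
V(H) = H²
(V(10) - 112)² = (10² - 112)² = (100 - 112)² = (-12)² = 144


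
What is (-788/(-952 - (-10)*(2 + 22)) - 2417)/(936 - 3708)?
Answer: 47781/54824 ≈ 0.87153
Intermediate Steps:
(-788/(-952 - (-10)*(2 + 22)) - 2417)/(936 - 3708) = (-788/(-952 - (-10)*24) - 2417)/(-2772) = (-788/(-952 - 1*(-240)) - 2417)*(-1/2772) = (-788/(-952 + 240) - 2417)*(-1/2772) = (-788/(-712) - 2417)*(-1/2772) = (-788*(-1/712) - 2417)*(-1/2772) = (197/178 - 2417)*(-1/2772) = -430029/178*(-1/2772) = 47781/54824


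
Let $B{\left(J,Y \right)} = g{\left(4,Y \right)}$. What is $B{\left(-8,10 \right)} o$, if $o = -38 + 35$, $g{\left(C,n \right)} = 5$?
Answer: $-15$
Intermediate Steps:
$B{\left(J,Y \right)} = 5$
$o = -3$
$B{\left(-8,10 \right)} o = 5 \left(-3\right) = -15$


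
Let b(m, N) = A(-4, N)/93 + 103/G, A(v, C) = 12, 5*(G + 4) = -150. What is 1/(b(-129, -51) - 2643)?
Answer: -1054/2788779 ≈ -0.00037794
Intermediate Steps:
G = -34 (G = -4 + (⅕)*(-150) = -4 - 30 = -34)
b(m, N) = -3057/1054 (b(m, N) = 12/93 + 103/(-34) = 12*(1/93) + 103*(-1/34) = 4/31 - 103/34 = -3057/1054)
1/(b(-129, -51) - 2643) = 1/(-3057/1054 - 2643) = 1/(-2788779/1054) = -1054/2788779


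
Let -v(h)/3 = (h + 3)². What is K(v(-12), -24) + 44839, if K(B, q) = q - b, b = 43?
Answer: 44772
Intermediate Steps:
v(h) = -3*(3 + h)² (v(h) = -3*(h + 3)² = -3*(3 + h)²)
K(B, q) = -43 + q (K(B, q) = q - 1*43 = q - 43 = -43 + q)
K(v(-12), -24) + 44839 = (-43 - 24) + 44839 = -67 + 44839 = 44772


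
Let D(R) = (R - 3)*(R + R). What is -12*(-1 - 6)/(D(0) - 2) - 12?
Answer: -54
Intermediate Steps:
D(R) = 2*R*(-3 + R) (D(R) = (-3 + R)*(2*R) = 2*R*(-3 + R))
-12*(-1 - 6)/(D(0) - 2) - 12 = -12*(-1 - 6)/(2*0*(-3 + 0) - 2) - 12 = -(-84)/(2*0*(-3) - 2) - 12 = -(-84)/(0 - 2) - 12 = -(-84)/(-2) - 12 = -(-84)*(-1)/2 - 12 = -12*7/2 - 12 = -42 - 12 = -54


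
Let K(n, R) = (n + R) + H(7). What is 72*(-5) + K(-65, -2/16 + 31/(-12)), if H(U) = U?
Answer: -10097/24 ≈ -420.71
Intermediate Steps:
K(n, R) = 7 + R + n (K(n, R) = (n + R) + 7 = (R + n) + 7 = 7 + R + n)
72*(-5) + K(-65, -2/16 + 31/(-12)) = 72*(-5) + (7 + (-2/16 + 31/(-12)) - 65) = -360 + (7 + (-2*1/16 + 31*(-1/12)) - 65) = -360 + (7 + (-⅛ - 31/12) - 65) = -360 + (7 - 65/24 - 65) = -360 - 1457/24 = -10097/24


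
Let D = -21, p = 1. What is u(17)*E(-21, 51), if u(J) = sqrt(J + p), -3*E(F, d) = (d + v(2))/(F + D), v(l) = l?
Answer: 53*sqrt(2)/42 ≈ 1.7846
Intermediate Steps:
E(F, d) = -(2 + d)/(3*(-21 + F)) (E(F, d) = -(d + 2)/(3*(F - 21)) = -(2 + d)/(3*(-21 + F)))
u(J) = sqrt(1 + J) (u(J) = sqrt(J + 1) = sqrt(1 + J))
u(17)*E(-21, 51) = sqrt(1 + 17)*((-2 - 1*51)/(3*(-21 - 21))) = sqrt(18)*((1/3)*(-2 - 51)/(-42)) = (3*sqrt(2))*((1/3)*(-1/42)*(-53)) = (3*sqrt(2))*(53/126) = 53*sqrt(2)/42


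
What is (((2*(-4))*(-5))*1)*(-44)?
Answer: -1760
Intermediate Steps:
(((2*(-4))*(-5))*1)*(-44) = (-8*(-5)*1)*(-44) = (40*1)*(-44) = 40*(-44) = -1760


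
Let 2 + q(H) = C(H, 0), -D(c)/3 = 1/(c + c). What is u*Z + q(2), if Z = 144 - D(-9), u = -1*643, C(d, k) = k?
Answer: -554921/6 ≈ -92487.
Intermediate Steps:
D(c) = -3/(2*c) (D(c) = -3/(c + c) = -3*1/(2*c) = -3/(2*c))
q(H) = -2 (q(H) = -2 + 0 = -2)
u = -643
Z = 863/6 (Z = 144 - (-3)/(2*(-9)) = 144 - (-3)*(-1)/(2*9) = 144 - 1*1/6 = 144 - 1/6 = 863/6 ≈ 143.83)
u*Z + q(2) = -643*863/6 - 2 = -554909/6 - 2 = -554921/6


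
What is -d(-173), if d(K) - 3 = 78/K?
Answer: -441/173 ≈ -2.5491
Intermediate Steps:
d(K) = 3 + 78/K
-d(-173) = -(3 + 78/(-173)) = -(3 + 78*(-1/173)) = -(3 - 78/173) = -1*441/173 = -441/173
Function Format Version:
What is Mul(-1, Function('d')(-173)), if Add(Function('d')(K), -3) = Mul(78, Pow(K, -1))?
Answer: Rational(-441, 173) ≈ -2.5491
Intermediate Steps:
Function('d')(K) = Add(3, Mul(78, Pow(K, -1)))
Mul(-1, Function('d')(-173)) = Mul(-1, Add(3, Mul(78, Pow(-173, -1)))) = Mul(-1, Add(3, Mul(78, Rational(-1, 173)))) = Mul(-1, Add(3, Rational(-78, 173))) = Mul(-1, Rational(441, 173)) = Rational(-441, 173)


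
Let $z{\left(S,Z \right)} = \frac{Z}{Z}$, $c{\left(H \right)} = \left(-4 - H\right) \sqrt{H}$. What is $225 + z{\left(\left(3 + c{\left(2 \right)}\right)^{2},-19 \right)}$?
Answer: $226$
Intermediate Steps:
$c{\left(H \right)} = \sqrt{H} \left(-4 - H\right)$
$z{\left(S,Z \right)} = 1$
$225 + z{\left(\left(3 + c{\left(2 \right)}\right)^{2},-19 \right)} = 225 + 1 = 226$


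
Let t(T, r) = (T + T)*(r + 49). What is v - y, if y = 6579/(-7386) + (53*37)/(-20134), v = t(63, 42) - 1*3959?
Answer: 93042570300/12392477 ≈ 7508.0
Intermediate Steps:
t(T, r) = 2*T*(49 + r) (t(T, r) = (2*T)*(49 + r) = 2*T*(49 + r))
v = 7507 (v = 2*63*(49 + 42) - 1*3959 = 2*63*91 - 3959 = 11466 - 3959 = 7507)
y = -12245461/12392477 (y = 6579*(-1/7386) + 1961*(-1/20134) = -2193/2462 - 1961/20134 = -12245461/12392477 ≈ -0.98814)
v - y = 7507 - 1*(-12245461/12392477) = 7507 + 12245461/12392477 = 93042570300/12392477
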